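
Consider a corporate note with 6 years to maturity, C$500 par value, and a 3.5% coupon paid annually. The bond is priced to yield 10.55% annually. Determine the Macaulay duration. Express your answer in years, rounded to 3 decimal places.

5.400 years

Periodic yield y = 0.1055. Discount each cash flow and weight by its year:
  t   CF        PV=CF/(1+0.1055)^t    t·PV
  1        17.50        15.8299        15.8299
  2        17.50        14.3193        28.6385
  3        17.50        12.9527        38.8582
  4        17.50        11.7166        46.8666
  5        17.50        10.5985        52.9925
  6       517.50       283.5031     1,701.0188
  Σ                    348.9202     1,884.2046
Price P = Σ PV = 348.9202.
Macaulay duration = Σ(t·PV) / P = 1,884.2046 / 348.9202 = 5.40010 years.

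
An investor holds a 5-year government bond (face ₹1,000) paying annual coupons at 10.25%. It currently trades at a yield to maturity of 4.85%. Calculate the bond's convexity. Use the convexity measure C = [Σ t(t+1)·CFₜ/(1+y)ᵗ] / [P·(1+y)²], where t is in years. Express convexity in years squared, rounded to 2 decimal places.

With y = 0.0485:
  t   CF        PV=CF/(1+0.0485)^t    t·PV        t(t+1)·PV
  1       102.50        97.7587        97.7587         195.5174
  2       102.50        93.2367       186.4734         559.4203
  3       102.50        88.9239       266.7717       1,067.0869
  4       102.50        84.8106       339.2424       1,696.2120
  5     1,102.50       870.0344     4,350.1720      26,101.0320
  Σ                  1,234.7643     5,240.4183      29,619.2686
P = 1,234.7643.
Convexity = Σ t(t+1)·PV / [P·(1+y)²] = 29,619.2686 / (1,234.7643 × 1.099352) = 21.81993.

21.82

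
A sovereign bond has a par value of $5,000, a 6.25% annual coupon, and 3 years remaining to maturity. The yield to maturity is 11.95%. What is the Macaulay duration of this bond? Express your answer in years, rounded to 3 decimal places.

Periodic yield y = 0.1195. Discount each cash flow and weight by its year:
  t   CF        PV=CF/(1+0.1195)^t    t·PV
  1       312.50       279.1425       279.1425
  2       312.50       249.3457       498.6913
  3     5,312.50     3,786.4014    11,359.2041
  Σ                  4,314.8895    12,137.0379
Price P = Σ PV = 4,314.8895.
Macaulay duration = Σ(t·PV) / P = 12,137.0379 / 4,314.8895 = 2.81283 years.

2.813 years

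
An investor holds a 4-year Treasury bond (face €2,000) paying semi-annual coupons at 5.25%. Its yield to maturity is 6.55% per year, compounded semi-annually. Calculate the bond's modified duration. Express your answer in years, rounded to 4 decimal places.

3.5343 years

Periodic yield y = 0.03275. First find Macaulay duration:
  t   CF        PV=CF/(1+0.03275)^t    t·PV
  1        52.50        50.8351        50.8351
  2        52.50        49.2231        98.4462
  3        52.50        47.6622       142.9865
  4        52.50        46.1507       184.6029
  5        52.50        44.6872       223.4361
  6        52.50        43.2701       259.6207
  7        52.50        41.8980       293.2857
  8     2,052.50     1,586.0670    12,688.5362
  Σ                  1,909.7934    13,941.7494
P = 1,909.7934; Macaulay duration = 13,941.7494 / 1,909.7934 = 7.30013 half-year periods = 3.65007 years.
Modified duration = D_Mac / (1 + y) = 3.65007 / 1.03275 = 3.53432 years.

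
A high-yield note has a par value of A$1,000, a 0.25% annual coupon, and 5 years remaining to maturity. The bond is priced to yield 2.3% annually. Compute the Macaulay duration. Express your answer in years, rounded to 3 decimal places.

4.974 years

Periodic yield y = 0.023. Discount each cash flow and weight by its year:
  t   CF        PV=CF/(1+0.023)^t    t·PV
  1         2.50         2.4438         2.4438
  2         2.50         2.3888         4.7777
  3         2.50         2.3351         7.0054
  4         2.50         2.2826         9.1306
  5     1,002.50       894.7593     4,473.7964
  Σ                    904.2097     4,497.1539
Price P = Σ PV = 904.2097.
Macaulay duration = Σ(t·PV) / P = 4,497.1539 / 904.2097 = 4.97357 years.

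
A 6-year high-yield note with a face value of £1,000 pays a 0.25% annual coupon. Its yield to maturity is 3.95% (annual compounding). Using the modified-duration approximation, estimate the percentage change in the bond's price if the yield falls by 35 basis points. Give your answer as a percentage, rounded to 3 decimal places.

Periodic yield y = 0.0395. Modified duration first:
  t   CF        PV=CF/(1+0.0395)^t    t·PV
  1         2.50         2.4050         2.4050
  2         2.50         2.3136         4.6272
  3         2.50         2.2257         6.6771
  4         2.50         2.1411         8.5645
  5         2.50         2.0598        10.2988
  6     1,002.50       794.5796     4,767.4777
  Σ                    805.7248     4,800.0503
P = 805.7248; D_Mac = 5.95743 yrs; D_mod = 5.95743/(1+0.0395) = 5.73105 yrs.
ΔP/P ≈ -D_mod · Δy = -5.73105 × (-0.0035) = +0.020059 = +2.0059%.

+2.006%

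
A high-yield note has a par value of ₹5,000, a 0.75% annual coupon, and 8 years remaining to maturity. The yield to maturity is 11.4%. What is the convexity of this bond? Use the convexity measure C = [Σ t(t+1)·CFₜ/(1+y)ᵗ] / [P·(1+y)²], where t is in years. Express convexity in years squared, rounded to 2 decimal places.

With y = 0.114:
  t   CF        PV=CF/(1+0.114)^t    t·PV        t(t+1)·PV
  1        37.50        33.6625        33.6625          67.3250
  2        37.50        30.2177        60.4353         181.3060
  3        37.50        27.1254        81.3761         325.5045
  4        37.50        24.3495        97.3981         486.9905
  5        37.50        21.8577       109.2887         655.7323
  6        37.50        19.6210       117.7257         824.0801
  7        37.50        17.6131       123.2915         986.3316
  8     5,037.50     2,123.8974    16,991.1792     152,920.6125
  Σ                  2,298.3442    17,614.3571     156,447.8824
P = 2,298.3442.
Convexity = Σ t(t+1)·PV / [P·(1+y)²] = 156,447.8824 / (2,298.3442 × 1.240996) = 54.85096.

54.85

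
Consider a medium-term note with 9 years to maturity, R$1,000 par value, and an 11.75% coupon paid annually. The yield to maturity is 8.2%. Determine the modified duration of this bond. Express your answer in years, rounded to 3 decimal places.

5.825 years

Periodic yield y = 0.082. First find Macaulay duration:
  t   CF        PV=CF/(1+0.082)^t    t·PV
  1       117.50       108.5952       108.5952
  2       117.50       100.3652       200.7305
  3       117.50        92.7590       278.2770
  4       117.50        85.7292       342.9168
  5       117.50        79.2322       396.1609
  6       117.50        73.2275       439.3651
  7       117.50        67.6779       473.7455
  8       117.50        62.5489       500.3913
  9     1,117.50       549.7968     4,948.1709
  Σ                  1,219.9320     7,688.3532
P = 1,219.9320; Macaulay duration = 7,688.3532 / 1,219.9320 = 6.30228 years.
Modified duration = D_Mac / (1 + y) = 6.30228 / 1.082 = 5.82466 years.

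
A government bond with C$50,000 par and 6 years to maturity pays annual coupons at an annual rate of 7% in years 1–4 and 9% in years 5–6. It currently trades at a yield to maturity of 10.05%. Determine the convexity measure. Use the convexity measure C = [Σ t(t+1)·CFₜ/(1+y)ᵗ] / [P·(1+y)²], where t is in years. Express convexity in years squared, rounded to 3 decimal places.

27.340

With y = 0.1005:
  t   CF        PV=CF/(1+0.1005)^t    t·PV        t(t+1)·PV
  1     3,500.00     3,180.3726     3,180.3726       6,360.7451
  2     3,500.00     2,889.9342     5,779.8683      17,339.6050
  3     3,500.00     2,626.0192     7,878.0577      31,512.2309
  4     3,500.00     2,386.2056     9,544.8223      47,724.1116
  5     4,500.00     2,787.8043    13,939.0214      83,634.1282
  6    54,500.00    30,680.0612   184,080.3669   1,288,562.5684
  Σ                 44,550.3970   224,402.5092   1,475,133.3892
P = 44,550.3970.
Convexity = Σ t(t+1)·PV / [P·(1+y)²] = 1,475,133.3892 / (44,550.3970 × 1.211100) = 27.34007.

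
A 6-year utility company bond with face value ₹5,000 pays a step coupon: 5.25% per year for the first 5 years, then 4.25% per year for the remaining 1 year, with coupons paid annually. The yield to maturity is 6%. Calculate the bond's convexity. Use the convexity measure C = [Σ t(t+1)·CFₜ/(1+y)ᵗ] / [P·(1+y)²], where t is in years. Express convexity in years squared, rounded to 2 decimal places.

31.45

With y = 0.06:
  t   CF        PV=CF/(1+0.06)^t    t·PV        t(t+1)·PV
  1       262.50       247.6415       247.6415         495.2830
  2       262.50       233.6241       467.2481       1,401.7444
  3       262.50       220.4001       661.2002       2,644.8007
  4       262.50       207.9246       831.6983       4,158.4917
  5       262.50       196.1553       980.7764       5,884.6581
  6     5,212.50     3,674.6068    22,047.6409     154,333.4863
  Σ                  4,780.3523    25,236.2054     168,918.4643
P = 4,780.3523.
Convexity = Σ t(t+1)·PV / [P·(1+y)²] = 168,918.4643 / (4,780.3523 × 1.123600) = 31.44890.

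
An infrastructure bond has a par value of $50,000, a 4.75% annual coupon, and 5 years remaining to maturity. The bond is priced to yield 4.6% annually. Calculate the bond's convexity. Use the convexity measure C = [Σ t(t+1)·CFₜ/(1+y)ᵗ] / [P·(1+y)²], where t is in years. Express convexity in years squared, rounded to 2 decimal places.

With y = 0.046:
  t   CF        PV=CF/(1+0.046)^t    t·PV        t(t+1)·PV
  1     2,375.00     2,270.5545     2,270.5545       4,541.1090
  2     2,375.00     2,170.7022     4,341.4044      13,024.2132
  3     2,375.00     2,075.2411     6,225.7233      24,902.8932
  4     2,375.00     1,983.9781     7,935.9124      39,679.5622
  5    52,375.00    41,827.8569   209,139.2844   1,254,835.7063
  Σ                 50,328.3328   229,912.8790   1,336,983.4838
P = 50,328.3328.
Convexity = Σ t(t+1)·PV / [P·(1+y)²] = 1,336,983.4838 / (50,328.3328 × 1.094116) = 24.28008.

24.28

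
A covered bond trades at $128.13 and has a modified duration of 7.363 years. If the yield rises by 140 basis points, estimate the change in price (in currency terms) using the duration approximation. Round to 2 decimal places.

-$13.21

Duration approximation: ΔP/P ≈ -D_mod · Δy = -7.363 × (+0.014) = -0.103082.
ΔP ≈ 128.13 × (-0.103082) = -13.20789666.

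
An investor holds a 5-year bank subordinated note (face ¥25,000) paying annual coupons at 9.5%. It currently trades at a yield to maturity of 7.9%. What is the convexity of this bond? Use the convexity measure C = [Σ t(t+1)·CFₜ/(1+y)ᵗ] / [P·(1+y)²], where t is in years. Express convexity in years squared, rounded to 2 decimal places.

20.53

With y = 0.079:
  t   CF        PV=CF/(1+0.079)^t    t·PV        t(t+1)·PV
  1     2,375.00     2,201.1121     2,201.1121       4,402.2243
  2     2,375.00     2,039.9556     4,079.9113      12,239.7339
  3     2,375.00     1,890.5984     5,671.7951      22,687.1805
  4     2,375.00     1,752.1764     7,008.7057      35,043.5287
  5    27,375.00    18,717.4596    93,587.2980     561,523.7880
  Σ                 26,601.3022   112,548.8223     635,896.4554
P = 26,601.3022.
Convexity = Σ t(t+1)·PV / [P·(1+y)²] = 635,896.4554 / (26,601.3022 × 1.164241) = 20.53244.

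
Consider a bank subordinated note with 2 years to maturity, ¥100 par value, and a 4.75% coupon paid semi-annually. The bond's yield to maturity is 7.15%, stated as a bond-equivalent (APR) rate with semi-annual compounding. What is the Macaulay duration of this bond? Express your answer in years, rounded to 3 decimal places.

Periodic yield y = 0.03575. Discount each cash flow and weight by its period:
  t   CF        PV=CF/(1+0.03575)^t    t·PV
  1        2.375         2.2930         2.2930
  2        2.375         2.2139         4.4278
  3        2.375         2.1375         6.4124
  4      102.375        88.9558       355.8231
  Σ                     95.6001       368.9563
Price P = Σ PV = 95.6001.
Macaulay duration = Σ(t·PV) / P = 368.9563 / 95.6001 = 3.85937 half-year periods.
In years: 3.85937 / 2 = 1.92968 years.

1.930 years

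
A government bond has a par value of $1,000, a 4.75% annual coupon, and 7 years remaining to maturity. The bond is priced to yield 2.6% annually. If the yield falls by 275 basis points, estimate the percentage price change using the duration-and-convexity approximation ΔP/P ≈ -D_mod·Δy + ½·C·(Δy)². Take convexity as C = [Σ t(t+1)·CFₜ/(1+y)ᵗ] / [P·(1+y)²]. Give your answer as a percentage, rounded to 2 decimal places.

With y = 0.026:
  t   CF        PV=CF/(1+0.026)^t    t·PV        t(t+1)·PV
  1        47.50        46.2963        46.2963          92.5926
  2        47.50        45.1231        90.2462         270.7386
  3        47.50        43.9796       131.9389         527.7555
  4        47.50        42.8651       171.4605         857.3026
  5        47.50        41.7789       208.8944       1,253.3664
  6        47.50        40.7202       244.3209       1,710.2466
  7     1,047.50       875.2306     6,126.6144      49,012.9151
  Σ                  1,135.9938     7,019.7716      53,724.9174
P = 1,135.9938; D_Mac = 6.17941 yrs; D_mod = 6.02282 yrs; C = 44.92676.
Duration effect: -6.02282 × (-0.0275) = +0.165627
Convexity effect: 0.5 × 44.92676 × (-0.0275)² = +0.0169879
ΔP/P ≈ +0.165627 + 0.0169879 = +0.182615 = +18.2615%.

+18.26%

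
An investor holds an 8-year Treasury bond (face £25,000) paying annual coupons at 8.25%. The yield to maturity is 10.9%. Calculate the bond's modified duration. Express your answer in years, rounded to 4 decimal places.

Periodic yield y = 0.109. First find Macaulay duration:
  t   CF        PV=CF/(1+0.109)^t    t·PV
  1     2,062.50     1,859.7836     1,859.7836
  2     2,062.50     1,676.9915     3,353.9830
  3     2,062.50     1,512.1655     4,536.4964
  4     2,062.50     1,363.5397     5,454.1586
  5     2,062.50     1,229.5218     6,147.6089
  6     2,062.50     1,108.6761     6,652.0565
  7     2,062.50       999.7079     6,997.9555
  8    27,062.50    11,828.1152    94,624.9213
  Σ                 21,578.5012   129,626.9639
P = 21,578.5012; Macaulay duration = 129,626.9639 / 21,578.5012 = 6.00723 years.
Modified duration = D_Mac / (1 + y) = 6.00723 / 1.109 = 5.41680 years.

5.4168 years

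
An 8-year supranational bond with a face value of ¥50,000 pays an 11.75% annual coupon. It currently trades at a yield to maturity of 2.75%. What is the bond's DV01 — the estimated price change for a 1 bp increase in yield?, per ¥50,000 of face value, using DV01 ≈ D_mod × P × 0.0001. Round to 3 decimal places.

Periodic yield y = 0.0275.
  t   CF        PV=CF/(1+0.0275)^t    t·PV
  1     5,875.00     5,717.7616     5,717.7616
  2     5,875.00     5,564.7314    11,129.4629
  3     5,875.00     5,415.7970    16,247.3911
  4     5,875.00     5,270.8487    21,083.3947
  5     5,875.00     5,129.7797    25,648.8987
  6     5,875.00     4,992.4864    29,954.9182
  7     5,875.00     4,858.8675    34,012.0726
  8    55,875.00    44,974.1425   359,793.1401
  Σ                 81,924.4148   503,587.0399
P = 81,924.4148; D_Mac = 6.14697 yrs; D_mod = 5.98245 yrs.
DV01 ≈ 5.98245 × 81,924.4148 × 0.0001 = 49.010904.

¥49.011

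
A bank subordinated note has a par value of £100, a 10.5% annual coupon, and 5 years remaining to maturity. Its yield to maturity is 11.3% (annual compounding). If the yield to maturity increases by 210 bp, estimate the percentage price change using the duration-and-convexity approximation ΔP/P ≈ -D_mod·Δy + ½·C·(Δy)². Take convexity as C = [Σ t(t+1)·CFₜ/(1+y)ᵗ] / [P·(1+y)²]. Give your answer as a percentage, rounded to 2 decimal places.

With y = 0.113:
  t   CF        PV=CF/(1+0.113)^t    t·PV        t(t+1)·PV
  1        10.50         9.4340         9.4340          18.8679
  2        10.50         8.4762        16.9523          50.8569
  3        10.50         7.6156        22.8468          91.3871
  4        10.50         6.8424        27.3696         136.8481
  5       110.50        64.6973       323.4867       1,940.9203
  Σ                     97.0655       400.0894       2,238.8804
P = 97.0655; D_Mac = 4.12185 yrs; D_mod = 3.70337 yrs; C = 18.61984.
Duration effect: -3.70337 × (+0.021) = -0.077771
Convexity effect: 0.5 × 18.61984 × (0.021)² = +0.0041057
ΔP/P ≈ -0.077771 + 0.0041057 = -0.073665 = -7.3665%.

-7.37%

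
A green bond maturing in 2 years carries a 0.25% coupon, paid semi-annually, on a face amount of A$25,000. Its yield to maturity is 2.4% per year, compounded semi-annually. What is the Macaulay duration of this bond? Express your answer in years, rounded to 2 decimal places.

2.00 years

Periodic yield y = 0.012. Discount each cash flow and weight by its period:
  t   CF        PV=CF/(1+0.012)^t    t·PV
  1        31.25        30.8794        30.8794
  2        31.25        30.5133        61.0266
  3        31.25        30.1515        90.4544
  4    25,031.25    23,864.9477    95,459.7910
  Σ                 23,956.4919    95,642.1514
Price P = Σ PV = 23,956.4919.
Macaulay duration = Σ(t·PV) / P = 95,642.1514 / 23,956.4919 = 3.99233 half-year periods.
In years: 3.99233 / 2 = 1.99616 years.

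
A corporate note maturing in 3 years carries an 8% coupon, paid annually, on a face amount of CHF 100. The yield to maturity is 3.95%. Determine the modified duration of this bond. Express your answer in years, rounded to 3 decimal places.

Periodic yield y = 0.0395. First find Macaulay duration:
  t   CF        PV=CF/(1+0.0395)^t    t·PV
  1         8.00         7.6960         7.6960
  2         8.00         7.4036        14.8071
  3       108.00        96.1502       288.4507
  Σ                    111.2498       310.9538
P = 111.2498; Macaulay duration = 310.9538 / 111.2498 = 2.79510 years.
Modified duration = D_Mac / (1 + y) = 2.79510 / 1.0395 = 2.68888 years.

2.689 years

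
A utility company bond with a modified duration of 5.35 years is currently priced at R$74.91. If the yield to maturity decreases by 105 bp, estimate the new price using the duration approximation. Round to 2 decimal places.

Duration approximation: ΔP/P ≈ -D_mod · Δy = -5.35 × (-0.0105) = +0.056175.
New price ≈ 74.91 × (1 + 0.056175) = 79.11806925.

R$79.12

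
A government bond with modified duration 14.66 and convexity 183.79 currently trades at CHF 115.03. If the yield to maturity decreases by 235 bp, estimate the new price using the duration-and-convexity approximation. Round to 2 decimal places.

Duration effect: -D_mod·Δy = -14.66 × (-0.0235) = +0.344510
Convexity effect: ½·C·(Δy)² = 0.5 × 183.79 × (-0.0235)² = +0.05074901375
ΔP/P ≈ +0.344510 + 0.05074901375 = +0.39525901375
New price ≈ 115.03 × (1 + 0.39525901375) = 160.4966443516625.

CHF 160.50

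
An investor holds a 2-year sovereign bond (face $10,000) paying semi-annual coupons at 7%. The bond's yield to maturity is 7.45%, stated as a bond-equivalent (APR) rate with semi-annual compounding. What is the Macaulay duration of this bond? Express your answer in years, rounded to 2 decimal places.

1.90 years

Periodic yield y = 0.03725. Discount each cash flow and weight by its period:
  t   CF        PV=CF/(1+0.03725)^t    t·PV
  1       350.00       337.4307       337.4307
  2       350.00       325.3128       650.6256
  3       350.00       313.6301       940.8903
  4    10,350.00     8,941.4217    35,765.6866
  Σ                  9,917.7953    37,694.6332
Price P = Σ PV = 9,917.7953.
Macaulay duration = Σ(t·PV) / P = 37,694.6332 / 9,917.7953 = 3.80071 half-year periods.
In years: 3.80071 / 2 = 1.90035 years.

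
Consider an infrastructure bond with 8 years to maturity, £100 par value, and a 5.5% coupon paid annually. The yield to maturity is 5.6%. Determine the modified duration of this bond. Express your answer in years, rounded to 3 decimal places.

6.324 years

Periodic yield y = 0.056. First find Macaulay duration:
  t   CF        PV=CF/(1+0.056)^t    t·PV
  1         5.50         5.2083         5.2083
  2         5.50         4.9321         9.8643
  3         5.50         4.6706        14.0117
  4         5.50         4.4229        17.6916
  5         5.50         4.1884        20.9418
  6         5.50         3.9662        23.7975
  7         5.50         3.7559        26.2914
  8       105.50        68.2246       545.7969
  Σ                     99.3691       663.6035
P = 99.3691; Macaulay duration = 663.6035 / 99.3691 = 6.67817 years.
Modified duration = D_Mac / (1 + y) = 6.67817 / 1.056 = 6.32402 years.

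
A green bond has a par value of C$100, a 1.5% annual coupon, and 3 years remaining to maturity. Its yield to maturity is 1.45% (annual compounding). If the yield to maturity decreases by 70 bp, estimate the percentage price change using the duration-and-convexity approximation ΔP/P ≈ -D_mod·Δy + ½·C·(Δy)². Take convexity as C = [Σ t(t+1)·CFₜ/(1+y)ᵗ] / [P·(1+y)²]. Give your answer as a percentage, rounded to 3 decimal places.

+2.068%

With y = 0.0145:
  t   CF        PV=CF/(1+0.0145)^t    t·PV        t(t+1)·PV
  1         1.50         1.4786         1.4786           2.9571
  2         1.50         1.4574         2.9149           8.7446
  3       101.50        97.2098       291.6293       1,166.5172
  Σ                    100.1458       296.0227       1,178.2189
P = 100.1458; D_Mac = 2.95592 yrs; D_mod = 2.91367 yrs; C = 11.43113.
Duration effect: -2.91367 × (-0.007) = +0.020396
Convexity effect: 0.5 × 11.43113 × (-0.007)² = +0.0002801
ΔP/P ≈ +0.020396 + 0.0002801 = +0.020676 = +2.0676%.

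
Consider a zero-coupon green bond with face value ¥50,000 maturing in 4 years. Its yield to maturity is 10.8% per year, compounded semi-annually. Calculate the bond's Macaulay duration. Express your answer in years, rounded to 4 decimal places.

A zero-coupon bond has a single cash flow at maturity, so its Macaulay duration equals its maturity: 4 years.
(Equivalently: 8 semi-annual periods ÷ 2 = 4 years.)

4.0000 years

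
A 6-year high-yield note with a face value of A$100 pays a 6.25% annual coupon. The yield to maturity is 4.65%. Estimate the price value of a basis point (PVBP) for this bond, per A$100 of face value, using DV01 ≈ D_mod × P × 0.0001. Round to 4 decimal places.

Periodic yield y = 0.0465.
  t   CF        PV=CF/(1+0.0465)^t    t·PV
  1         6.25         5.9723         5.9723
  2         6.25         5.7069        11.4138
  3         6.25         5.4533        16.3600
  4         6.25         5.2110        20.8441
  5         6.25         4.9795        24.8974
  6       106.25        80.8898       485.3386
  Σ                    108.2128       564.8262
P = 108.2128; D_Mac = 5.21959 yrs; D_mod = 4.98766 yrs.
DV01 ≈ 4.98766 × 108.2128 × 0.0001 = 0.053973.

A$0.0540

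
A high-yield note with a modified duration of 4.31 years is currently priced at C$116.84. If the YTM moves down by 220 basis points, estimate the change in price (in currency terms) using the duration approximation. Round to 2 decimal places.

+C$11.08

Duration approximation: ΔP/P ≈ -D_mod · Δy = -4.31 × (-0.022) = +0.094820.
ΔP ≈ 116.84 × (+0.094820) = +11.0787688.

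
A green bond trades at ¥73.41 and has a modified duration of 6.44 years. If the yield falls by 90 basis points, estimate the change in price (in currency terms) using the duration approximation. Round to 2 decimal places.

+¥4.25

Duration approximation: ΔP/P ≈ -D_mod · Δy = -6.44 × (-0.009) = +0.057960.
ΔP ≈ 73.41 × (+0.057960) = +4.2548436.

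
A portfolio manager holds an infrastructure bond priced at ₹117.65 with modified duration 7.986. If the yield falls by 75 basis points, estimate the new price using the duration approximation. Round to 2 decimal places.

Duration approximation: ΔP/P ≈ -D_mod · Δy = -7.986 × (-0.0075) = +0.059895.
New price ≈ 117.65 × (1 + 0.059895) = 124.69664675.

₹124.70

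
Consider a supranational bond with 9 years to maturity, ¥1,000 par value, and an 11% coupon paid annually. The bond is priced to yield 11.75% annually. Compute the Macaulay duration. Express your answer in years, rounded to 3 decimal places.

Periodic yield y = 0.1175. Discount each cash flow and weight by its year:
  t   CF        PV=CF/(1+0.1175)^t    t·PV
  1       110.00        98.4340        98.4340
  2       110.00        88.0841       176.1682
  3       110.00        78.8225       236.4674
  4       110.00        70.5347       282.1386
  5       110.00        63.1183       315.5913
  6       110.00        56.4817       338.8900
  7       110.00        50.5429       353.8001
  8       110.00        45.2285       361.8282
  9     1,110.00       408.4089     3,675.6801
  Σ                    959.6555     5,838.9980
Price P = Σ PV = 959.6555.
Macaulay duration = Σ(t·PV) / P = 5,838.9980 / 959.6555 = 6.08447 years.

6.084 years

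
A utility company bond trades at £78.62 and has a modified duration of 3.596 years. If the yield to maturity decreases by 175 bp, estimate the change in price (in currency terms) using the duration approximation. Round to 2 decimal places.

+£4.95

Duration approximation: ΔP/P ≈ -D_mod · Δy = -3.596 × (-0.0175) = +0.062930.
ΔP ≈ 78.62 × (+0.062930) = +4.9475566.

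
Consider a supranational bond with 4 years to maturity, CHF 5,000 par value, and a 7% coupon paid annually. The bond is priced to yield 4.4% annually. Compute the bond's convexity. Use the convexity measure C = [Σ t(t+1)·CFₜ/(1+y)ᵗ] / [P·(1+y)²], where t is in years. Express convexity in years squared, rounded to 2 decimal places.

16.17

With y = 0.044:
  t   CF        PV=CF/(1+0.044)^t    t·PV        t(t+1)·PV
  1       350.00       335.2490       335.2490         670.4981
  2       350.00       321.1198       642.2395       1,926.7186
  3       350.00       307.5860       922.7580       3,691.0319
  4     5,350.00     4,503.5168    18,014.0672      90,070.3360
  Σ                  5,467.4716    19,914.3138      96,358.5846
P = 5,467.4716.
Convexity = Σ t(t+1)·PV / [P·(1+y)²] = 96,358.5846 / (5,467.4716 × 1.089936) = 16.16973.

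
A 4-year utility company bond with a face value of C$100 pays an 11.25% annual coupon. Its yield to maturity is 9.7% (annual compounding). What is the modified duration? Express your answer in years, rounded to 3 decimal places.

3.143 years

Periodic yield y = 0.097. First find Macaulay duration:
  t   CF        PV=CF/(1+0.097)^t    t·PV
  1        11.25        10.2552        10.2552
  2        11.25         9.3484        18.6969
  3        11.25         8.5218        25.5655
  4       111.25        76.8199       307.2794
  Σ                    104.9454       361.7970
P = 104.9454; Macaulay duration = 361.7970 / 104.9454 = 3.44748 years.
Modified duration = D_Mac / (1 + y) = 3.44748 / 1.097 = 3.14264 years.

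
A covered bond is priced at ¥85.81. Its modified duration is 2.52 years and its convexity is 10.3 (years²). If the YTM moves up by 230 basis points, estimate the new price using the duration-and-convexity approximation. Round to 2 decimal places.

Duration effect: -D_mod·Δy = -2.52 × (+0.023) = -0.057960
Convexity effect: ½·C·(Δy)² = 0.5 × 10.3 × (0.023)² = +0.00272435
ΔP/P ≈ -0.057960 + 0.00272435 = -0.05523565
New price ≈ 85.81 × (1 - 0.05523565) = 81.0702288735.

¥81.07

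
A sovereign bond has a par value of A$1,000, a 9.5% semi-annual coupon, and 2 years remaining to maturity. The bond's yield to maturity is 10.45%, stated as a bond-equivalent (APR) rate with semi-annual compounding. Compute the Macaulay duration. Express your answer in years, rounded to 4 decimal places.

1.8668 years

Periodic yield y = 0.05225. Discount each cash flow and weight by its period:
  t   CF        PV=CF/(1+0.05225)^t    t·PV
  1        47.50        45.1414        45.1414
  2        47.50        42.8998        85.7997
  3        47.50        40.7696       122.3089
  4     1,047.50       854.4336     3,417.7342
  Σ                    983.2444     3,670.9842
Price P = Σ PV = 983.2444.
Macaulay duration = Σ(t·PV) / P = 3,670.9842 / 983.2444 = 3.73354 half-year periods.
In years: 3.73354 / 2 = 1.86677 years.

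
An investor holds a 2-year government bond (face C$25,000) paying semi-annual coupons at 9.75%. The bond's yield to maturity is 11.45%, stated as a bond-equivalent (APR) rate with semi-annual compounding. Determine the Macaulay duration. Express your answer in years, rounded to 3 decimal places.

Periodic yield y = 0.05725. Discount each cash flow and weight by its period:
  t   CF        PV=CF/(1+0.05725)^t    t·PV
  1     1,218.75     1,152.7548     1,152.7548
  2     1,218.75     1,090.3332     2,180.6664
  3     1,218.75     1,031.2918     3,093.8753
  4    26,218.75    20,984.6247    83,938.4989
  Σ                 24,259.0045    90,365.7954
Price P = Σ PV = 24,259.0045.
Macaulay duration = Σ(t·PV) / P = 90,365.7954 / 24,259.0045 = 3.72504 half-year periods.
In years: 3.72504 / 2 = 1.86252 years.

1.863 years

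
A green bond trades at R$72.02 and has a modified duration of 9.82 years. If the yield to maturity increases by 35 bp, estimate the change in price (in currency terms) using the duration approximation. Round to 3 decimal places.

Duration approximation: ΔP/P ≈ -D_mod · Δy = -9.82 × (+0.0035) = -0.034370.
ΔP ≈ 72.02 × (-0.034370) = -2.4753274.

-R$2.475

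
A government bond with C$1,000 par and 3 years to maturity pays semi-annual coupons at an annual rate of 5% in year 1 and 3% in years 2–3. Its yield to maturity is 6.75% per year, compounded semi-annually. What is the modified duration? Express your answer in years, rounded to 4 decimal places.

2.7472 years

Periodic yield y = 0.03375. First find Macaulay duration:
  t   CF        PV=CF/(1+0.03375)^t    t·PV
  1        25.00        24.1838        24.1838
  2        25.00        23.3942        46.7885
  3        15.00        13.5783        40.7348
  4        15.00        13.1350        52.5399
  5        15.00        12.7061        63.5307
  6     1,015.00       831.7119     4,990.2713
  Σ                    918.7093     5,218.0490
P = 918.7093; Macaulay duration = 5,218.0490 / 918.7093 = 5.67976 half-year periods = 2.83988 years.
Modified duration = D_Mac / (1 + y) = 2.83988 / 1.03375 = 2.74716 years.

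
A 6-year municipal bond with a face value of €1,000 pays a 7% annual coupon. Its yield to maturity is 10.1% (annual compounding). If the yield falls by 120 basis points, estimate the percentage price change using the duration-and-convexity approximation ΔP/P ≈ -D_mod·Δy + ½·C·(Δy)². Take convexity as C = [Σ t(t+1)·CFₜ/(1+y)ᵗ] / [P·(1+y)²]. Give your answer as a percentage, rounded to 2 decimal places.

+5.67%

With y = 0.101:
  t   CF        PV=CF/(1+0.101)^t    t·PV        t(t+1)·PV
  1        70.00        63.5786        63.5786         127.1571
  2        70.00        57.7462       115.4924         346.4772
  3        70.00        52.4489       157.3466         629.3864
  4        70.00        47.6375       190.5499         952.7496
  5        70.00        43.2675       216.3373       1,298.0239
  6     1,070.00       600.7031     3,604.2185      25,229.5297
  Σ                    865.3817     4,347.5233      28,583.3238
P = 865.3817; D_Mac = 5.02382 yrs; D_mod = 4.56296 yrs; C = 27.24773.
Duration effect: -4.56296 × (-0.012) = +0.054756
Convexity effect: 0.5 × 27.24773 × (-0.012)² = +0.0019618
ΔP/P ≈ +0.054756 + 0.0019618 = +0.056717 = +5.6717%.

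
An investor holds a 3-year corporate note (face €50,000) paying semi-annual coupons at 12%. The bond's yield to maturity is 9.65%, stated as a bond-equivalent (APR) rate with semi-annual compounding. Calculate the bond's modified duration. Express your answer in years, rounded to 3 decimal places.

Periodic yield y = 0.04825. First find Macaulay duration:
  t   CF        PV=CF/(1+0.04825)^t    t·PV
  1     3,000.00     2,861.9127     2,861.9127
  2     3,000.00     2,730.1815     5,460.3629
  3     3,000.00     2,604.5137     7,813.5410
  4     3,000.00     2,484.6303     9,938.5210
  5     3,000.00     2,370.2650    11,851.3249
  6    53,000.00    39,947.2275   239,683.3651
  Σ                 52,998.7306   277,609.0277
P = 52,998.7306; Macaulay duration = 277,609.0277 / 52,998.7306 = 5.23803 half-year periods = 2.61902 years.
Modified duration = D_Mac / (1 + y) = 2.61902 / 1.04825 = 2.49846 years.

2.498 years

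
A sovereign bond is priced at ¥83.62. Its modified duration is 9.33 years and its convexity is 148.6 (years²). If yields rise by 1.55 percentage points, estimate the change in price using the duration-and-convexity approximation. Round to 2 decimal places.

-¥10.60

Duration effect: -D_mod·Δy = -9.33 × (+0.0155) = -0.144615
Convexity effect: ½·C·(Δy)² = 0.5 × 148.6 × (0.0155)² = +0.017850575
ΔP/P ≈ -0.144615 + 0.017850575 = -0.126764425
ΔP ≈ 83.62 × (-0.126764425) = -10.6000412185.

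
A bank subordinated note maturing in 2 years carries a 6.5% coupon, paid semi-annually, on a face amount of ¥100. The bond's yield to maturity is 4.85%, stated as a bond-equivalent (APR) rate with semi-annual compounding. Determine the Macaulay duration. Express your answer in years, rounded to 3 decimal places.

1.909 years

Periodic yield y = 0.02425. Discount each cash flow and weight by its period:
  t   CF        PV=CF/(1+0.02425)^t    t·PV
  1         3.25         3.1731         3.1731
  2         3.25         3.0979         6.1959
  3         3.25         3.0246         9.0737
  4       103.25        93.8137       375.2547
  Σ                    103.1092       393.6974
Price P = Σ PV = 103.1092.
Macaulay duration = Σ(t·PV) / P = 393.6974 / 103.1092 = 3.81825 half-year periods.
In years: 3.81825 / 2 = 1.90913 years.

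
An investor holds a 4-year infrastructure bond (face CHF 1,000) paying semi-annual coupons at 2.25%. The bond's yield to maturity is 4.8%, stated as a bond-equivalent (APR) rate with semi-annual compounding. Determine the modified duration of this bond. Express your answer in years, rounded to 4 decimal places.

3.7484 years

Periodic yield y = 0.024. First find Macaulay duration:
  t   CF        PV=CF/(1+0.024)^t    t·PV
  1        11.25        10.9863        10.9863
  2        11.25        10.7288        21.4577
  3        11.25        10.4774        31.4321
  4        11.25        10.2318        40.9273
  5        11.25         9.9920        49.9600
  6        11.25         9.7578        58.5469
  7        11.25         9.5291        66.7038
  8     1,011.25       836.4864     6,691.8912
  Σ                    908.1897     6,971.9054
P = 908.1897; Macaulay duration = 6,971.9054 / 908.1897 = 7.67671 half-year periods = 3.83835 years.
Modified duration = D_Mac / (1 + y) = 3.83835 / 1.024 = 3.74839 years.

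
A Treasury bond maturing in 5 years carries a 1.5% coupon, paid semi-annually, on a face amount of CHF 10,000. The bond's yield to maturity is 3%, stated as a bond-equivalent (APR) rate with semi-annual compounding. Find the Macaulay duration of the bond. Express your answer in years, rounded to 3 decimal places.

4.828 years

Periodic yield y = 0.015. Discount each cash flow and weight by its period:
  t   CF        PV=CF/(1+0.015)^t    t·PV
  1        75.00        73.8916        73.8916
  2        75.00        72.7996       145.5993
  3        75.00        71.7238       215.1713
  4        75.00        70.6638       282.6553
  5        75.00        69.6195       348.0976
  6        75.00        68.5907       411.5440
  7        75.00        67.5770       473.0391
  8        75.00        66.5783       532.6267
  9        75.00        65.5944       590.3498
  10   10,075.00     8,681.2974    86,812.9736
  Σ                  9,308.3362    89,885.9482
Price P = Σ PV = 9,308.3362.
Macaulay duration = Σ(t·PV) / P = 89,885.9482 / 9,308.3362 = 9.65650 half-year periods.
In years: 9.65650 / 2 = 4.82825 years.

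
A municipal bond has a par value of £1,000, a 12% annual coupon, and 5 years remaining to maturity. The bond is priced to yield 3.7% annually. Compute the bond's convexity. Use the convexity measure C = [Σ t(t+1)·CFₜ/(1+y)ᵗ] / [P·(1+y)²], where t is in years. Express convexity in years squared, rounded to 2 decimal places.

21.87

With y = 0.037:
  t   CF        PV=CF/(1+0.037)^t    t·PV        t(t+1)·PV
  1       120.00       115.7184       115.7184         231.4368
  2       120.00       111.5896       223.1792         669.5376
  3       120.00       107.6081       322.8243       1,291.2972
  4       120.00       103.7687       415.0747       2,075.3733
  5     1,120.00       933.9513     4,669.7566      28,018.5396
  Σ                  1,372.6361     5,746.5532      32,286.1846
P = 1,372.6361.
Convexity = Σ t(t+1)·PV / [P·(1+y)²] = 32,286.1846 / (1,372.6361 × 1.075369) = 21.87277.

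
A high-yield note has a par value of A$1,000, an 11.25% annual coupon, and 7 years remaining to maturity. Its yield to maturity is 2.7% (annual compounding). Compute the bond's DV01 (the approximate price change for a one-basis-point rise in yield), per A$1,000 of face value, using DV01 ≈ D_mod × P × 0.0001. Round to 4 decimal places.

A$0.8344

Periodic yield y = 0.027.
  t   CF        PV=CF/(1+0.027)^t    t·PV
  1       112.50       109.5424       109.5424
  2       112.50       106.6625       213.3249
  3       112.50       103.8583       311.5749
  4       112.50       101.1278       404.5114
  5       112.50        98.4692       492.3459
  6       112.50        95.8804       575.2824
  7     1,112.50       923.2236     6,462.5655
  Σ                  1,538.7642     8,569.1473
P = 1,538.7642; D_Mac = 5.56885 yrs; D_mod = 5.42244 yrs.
DV01 ≈ 5.42244 × 1,538.7642 × 0.0001 = 0.834386.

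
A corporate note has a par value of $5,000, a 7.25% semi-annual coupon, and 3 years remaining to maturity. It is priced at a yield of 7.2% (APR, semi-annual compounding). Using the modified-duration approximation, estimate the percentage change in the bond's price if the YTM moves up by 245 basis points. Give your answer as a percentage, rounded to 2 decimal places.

-6.50%

Periodic yield y = 0.036. Modified duration first:
  t   CF        PV=CF/(1+0.036)^t    t·PV
  1       181.25       174.9517       174.9517
  2       181.25       168.8723       337.7447
  3       181.25       163.0042       489.0125
  4       181.25       157.3399       629.3598
  5       181.25       151.8725       759.3627
  6     5,181.25     4,190.5981    25,143.5888
  Σ                  5,006.6389    27,534.0202
P = 5,006.6389; D_Mac = 5.49950 half-year periods = 2.74975 yrs; D_mod = 2.74975/(1+0.036) = 2.65420 yrs.
ΔP/P ≈ -D_mod · Δy = -2.65420 × (+0.0245) = -0.065028 = -6.5028%.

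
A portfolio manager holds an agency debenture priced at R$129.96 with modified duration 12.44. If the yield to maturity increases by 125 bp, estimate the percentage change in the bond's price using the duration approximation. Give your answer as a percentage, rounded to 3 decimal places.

Duration approximation: ΔP/P ≈ -D_mod · Δy = -12.44 × (+0.0125) = -0.155500.
As a percentage: -15.5500%.

-15.550%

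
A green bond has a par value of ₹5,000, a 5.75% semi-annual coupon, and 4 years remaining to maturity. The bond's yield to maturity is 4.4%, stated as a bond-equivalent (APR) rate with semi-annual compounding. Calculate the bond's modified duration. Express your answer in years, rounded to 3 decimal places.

Periodic yield y = 0.022. First find Macaulay duration:
  t   CF        PV=CF/(1+0.022)^t    t·PV
  1       143.75       140.6556       140.6556
  2       143.75       137.6278       275.2555
  3       143.75       134.6651       403.9954
  4       143.75       131.7663       527.0651
  5       143.75       128.9298       644.6491
  6       143.75       126.1544       756.9265
  7       143.75       123.4388       864.0714
  8     5,143.75     4,321.8798    34,575.0386
  Σ                  5,245.1176    38,187.6572
P = 5,245.1176; Macaulay duration = 38,187.6572 / 5,245.1176 = 7.28061 half-year periods = 3.64031 years.
Modified duration = D_Mac / (1 + y) = 3.64031 / 1.022 = 3.56194 years.

3.562 years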